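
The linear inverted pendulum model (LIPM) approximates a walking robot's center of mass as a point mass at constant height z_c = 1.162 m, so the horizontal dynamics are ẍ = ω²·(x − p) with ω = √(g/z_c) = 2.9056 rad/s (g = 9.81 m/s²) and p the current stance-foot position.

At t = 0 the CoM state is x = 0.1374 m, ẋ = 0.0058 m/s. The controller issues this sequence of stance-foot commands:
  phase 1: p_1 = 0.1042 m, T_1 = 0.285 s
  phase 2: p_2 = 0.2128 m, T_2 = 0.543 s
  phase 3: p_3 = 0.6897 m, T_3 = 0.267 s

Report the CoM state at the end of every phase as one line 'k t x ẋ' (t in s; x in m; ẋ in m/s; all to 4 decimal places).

phase 1: p=0.1042, T=0.285, ωT=0.828096, cosh=1.362918, sinh=0.926038; start (x,ẋ)=(0.137400, 0.005800) → end (x,ẋ)=(0.151297, 0.097236)
phase 2: p=0.2128, T=0.543, ωT=1.577741, cosh=2.525220, sinh=2.318779; start (x,ẋ)=(0.151297, 0.097236) → end (x,ẋ)=(0.135090, -0.168828)
phase 3: p=0.6897, T=0.267, ωT=0.775795, cosh=1.316328, sinh=0.855991; start (x,ẋ)=(0.135090, -0.168828) → end (x,ẋ)=(-0.090085, -1.601639)

1 0.2850 0.1513 0.0972
2 0.8280 0.1351 -0.1688
3 1.0950 -0.0901 -1.6016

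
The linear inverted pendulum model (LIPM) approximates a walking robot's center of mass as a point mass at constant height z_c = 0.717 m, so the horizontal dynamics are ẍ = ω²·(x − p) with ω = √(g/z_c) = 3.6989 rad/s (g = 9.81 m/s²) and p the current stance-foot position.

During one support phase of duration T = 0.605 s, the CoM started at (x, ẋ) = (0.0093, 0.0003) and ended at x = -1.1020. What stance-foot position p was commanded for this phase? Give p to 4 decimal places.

ωT = 3.6989·0.605 = 2.237834; cosh(ωT) = 4.739851, sinh(ωT) = 4.633161
x(T) = p + (x₀−p)·cosh(ωT) + (ẋ₀/ω)·sinh(ωT) ⇒ p·(1 − cosh) = x(T) − x₀·cosh − (ẋ₀/ω)·sinh
numerator   = -1.1020 − (0.0093)·4.739851 − (0.0003/3.6989)·4.633161 = -1.146456
denominator = 1 − 4.739851 = -3.739851
p = -1.146456 / -3.739851 = 0.3066

p = 0.3066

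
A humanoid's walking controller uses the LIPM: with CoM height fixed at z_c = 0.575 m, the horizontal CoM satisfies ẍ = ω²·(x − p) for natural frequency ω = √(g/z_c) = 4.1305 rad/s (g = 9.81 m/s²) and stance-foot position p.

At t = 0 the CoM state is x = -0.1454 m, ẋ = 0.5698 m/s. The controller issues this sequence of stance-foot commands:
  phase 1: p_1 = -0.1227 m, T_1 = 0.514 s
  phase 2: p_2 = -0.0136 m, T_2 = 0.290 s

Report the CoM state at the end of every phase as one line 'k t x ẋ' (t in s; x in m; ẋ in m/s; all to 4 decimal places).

1 0.5140 0.3492 2.0288
2 0.8040 1.3817 5.9233

phase 1: p=-0.1227, T=0.514, ωT=2.123077, cosh=4.238237, sinh=4.118575; start (x,ẋ)=(-0.145400, 0.569800) → end (x,ẋ)=(0.349247, 2.028780)
phase 2: p=-0.0136, T=0.290, ωT=1.197845, cosh=1.807407, sinh=1.505563; start (x,ẋ)=(0.349247, 2.028780) → end (x,ẋ)=(1.381700, 5.923278)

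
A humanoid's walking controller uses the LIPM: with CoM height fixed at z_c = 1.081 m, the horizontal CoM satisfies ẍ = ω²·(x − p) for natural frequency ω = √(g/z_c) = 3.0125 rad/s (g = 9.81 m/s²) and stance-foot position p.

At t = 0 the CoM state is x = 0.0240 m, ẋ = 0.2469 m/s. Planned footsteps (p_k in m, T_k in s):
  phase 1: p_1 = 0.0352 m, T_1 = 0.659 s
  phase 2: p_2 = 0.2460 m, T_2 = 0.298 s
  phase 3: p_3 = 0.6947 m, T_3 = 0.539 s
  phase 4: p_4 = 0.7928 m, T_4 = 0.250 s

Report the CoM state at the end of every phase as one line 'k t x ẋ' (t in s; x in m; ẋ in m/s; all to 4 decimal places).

1 0.6590 0.2864 0.7953
2 0.9570 0.5739 1.2623
3 1.4960 1.3978 2.4388
4 1.7460 2.2467 4.6700

phase 1: p=0.0352, T=0.659, ωT=1.985238, cosh=3.709062, sinh=3.571714; start (x,ẋ)=(0.024000, 0.246900) → end (x,ẋ)=(0.286391, 0.795258)
phase 2: p=0.2460, T=0.298, ωT=0.897725, cosh=1.430755, sinh=1.023259; start (x,ẋ)=(0.286391, 0.795258) → end (x,ẋ)=(0.573915, 1.262326)
phase 3: p=0.6947, T=0.539, ωT=1.623738, cosh=2.634586, sinh=2.437426; start (x,ẋ)=(0.573915, 1.262326) → end (x,ẋ)=(1.397836, 2.438818)
phase 4: p=0.7928, T=0.250, ωT=0.753125, cosh=1.297259, sinh=0.826367; start (x,ẋ)=(1.397836, 2.438818) → end (x,ẋ)=(2.246687, 4.669974)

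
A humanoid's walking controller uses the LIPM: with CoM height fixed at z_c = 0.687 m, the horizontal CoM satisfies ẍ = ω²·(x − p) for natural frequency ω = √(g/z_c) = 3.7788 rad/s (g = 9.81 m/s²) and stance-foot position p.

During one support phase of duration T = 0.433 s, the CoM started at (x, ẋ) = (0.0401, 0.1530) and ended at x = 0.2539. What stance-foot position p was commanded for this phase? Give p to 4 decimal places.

ωT = 3.7788·0.433 = 1.636220; cosh(ωT) = 2.665218, sinh(ωT) = 2.470504
x(T) = p + (x₀−p)·cosh(ωT) + (ẋ₀/ω)·sinh(ωT) ⇒ p·(1 − cosh) = x(T) − x₀·cosh − (ẋ₀/ω)·sinh
numerator   = 0.2539 − (0.0401)·2.665218 − (0.1530/3.7788)·2.470504 = 0.046996
denominator = 1 − 2.665218 = -1.665218
p = 0.046996 / -1.665218 = -0.0282

p = -0.0282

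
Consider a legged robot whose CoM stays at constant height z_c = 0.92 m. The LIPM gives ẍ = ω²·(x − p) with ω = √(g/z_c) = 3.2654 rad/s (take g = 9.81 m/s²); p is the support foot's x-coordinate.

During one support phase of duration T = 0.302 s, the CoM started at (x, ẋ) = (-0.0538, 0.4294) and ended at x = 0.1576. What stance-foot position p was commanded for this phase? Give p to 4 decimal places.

p = -0.1670

ωT = 3.2654·0.302 = 0.986151; cosh(ωT) = 1.526953, sinh(ωT) = 1.153943
x(T) = p + (x₀−p)·cosh(ωT) + (ẋ₀/ω)·sinh(ωT) ⇒ p·(1 − cosh) = x(T) − x₀·cosh − (ẋ₀/ω)·sinh
numerator   = 0.1576 − (-0.0538)·1.526953 − (0.4294/3.2654)·1.153943 = 0.088007
denominator = 1 − 1.526953 = -0.526953
p = 0.088007 / -0.526953 = -0.1670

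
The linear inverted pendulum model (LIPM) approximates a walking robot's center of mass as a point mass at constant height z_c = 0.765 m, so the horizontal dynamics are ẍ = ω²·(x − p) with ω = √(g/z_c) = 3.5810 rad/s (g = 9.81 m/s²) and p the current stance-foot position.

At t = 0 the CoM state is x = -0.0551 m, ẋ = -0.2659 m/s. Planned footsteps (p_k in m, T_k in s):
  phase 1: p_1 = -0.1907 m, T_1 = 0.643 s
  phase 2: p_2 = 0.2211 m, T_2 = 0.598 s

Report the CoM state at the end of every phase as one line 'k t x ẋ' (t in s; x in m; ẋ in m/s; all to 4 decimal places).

1 0.6430 0.1265 1.0608
2 1.2410 1.0564 3.1557

phase 1: p=-0.1907, T=0.643, ωT=2.302583, cosh=5.049990, sinh=4.949989; start (x,ẋ)=(-0.055100, -0.265900) → end (x,ẋ)=(0.126527, 1.060841)
phase 2: p=0.2211, T=0.598, ωT=2.141438, cosh=4.314577, sinh=4.197091; start (x,ẋ)=(0.126527, 1.060841) → end (x,ẋ)=(1.056411, 3.155671)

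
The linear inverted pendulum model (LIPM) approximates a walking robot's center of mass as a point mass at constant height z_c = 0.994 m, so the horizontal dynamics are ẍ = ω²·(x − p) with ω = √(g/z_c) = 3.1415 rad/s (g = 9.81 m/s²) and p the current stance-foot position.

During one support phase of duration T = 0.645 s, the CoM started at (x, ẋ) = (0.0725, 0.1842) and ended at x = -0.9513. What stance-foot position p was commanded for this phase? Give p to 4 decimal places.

ωT = 3.1415·0.645 = 2.026268; cosh(ωT) = 3.858773, sinh(ωT) = 3.726947
x(T) = p + (x₀−p)·cosh(ωT) + (ẋ₀/ω)·sinh(ωT) ⇒ p·(1 − cosh) = x(T) − x₀·cosh − (ẋ₀/ω)·sinh
numerator   = -0.9513 − (0.0725)·3.858773 − (0.1842/3.1415)·3.726947 = -1.449588
denominator = 1 − 3.858773 = -2.858773
p = -1.449588 / -2.858773 = 0.5071

p = 0.5071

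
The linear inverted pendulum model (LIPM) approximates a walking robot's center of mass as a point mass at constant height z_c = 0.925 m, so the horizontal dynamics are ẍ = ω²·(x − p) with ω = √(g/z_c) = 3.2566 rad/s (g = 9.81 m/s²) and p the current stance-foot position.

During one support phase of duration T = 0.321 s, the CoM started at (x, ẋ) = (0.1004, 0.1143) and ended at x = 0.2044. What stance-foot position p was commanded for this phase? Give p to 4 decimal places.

ωT = 3.2566·0.321 = 1.045369; cosh(ωT) = 1.598005, sinh(ωT) = 1.246442
x(T) = p + (x₀−p)·cosh(ωT) + (ẋ₀/ω)·sinh(ωT) ⇒ p·(1 − cosh) = x(T) − x₀·cosh − (ẋ₀/ω)·sinh
numerator   = 0.2044 − (0.1004)·1.598005 − (0.1143/3.2566)·1.246442 = 0.000213
denominator = 1 − 1.598005 = -0.598005
p = 0.000213 / -0.598005 = -0.0004

p = -0.0004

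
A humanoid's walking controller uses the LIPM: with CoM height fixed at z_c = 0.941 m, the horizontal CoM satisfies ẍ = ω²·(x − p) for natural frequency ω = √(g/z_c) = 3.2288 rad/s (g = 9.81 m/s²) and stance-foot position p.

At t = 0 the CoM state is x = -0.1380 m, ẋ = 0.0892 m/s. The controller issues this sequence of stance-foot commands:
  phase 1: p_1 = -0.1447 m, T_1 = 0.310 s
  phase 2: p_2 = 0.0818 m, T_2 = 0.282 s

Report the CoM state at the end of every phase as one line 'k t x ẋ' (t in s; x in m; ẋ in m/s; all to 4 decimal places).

1 0.3100 -0.1018 0.1632
2 0.5920 -0.1307 -0.3820

phase 1: p=-0.1447, T=0.310, ωT=1.000928, cosh=1.544172, sinh=1.176634; start (x,ẋ)=(-0.138000, 0.089200) → end (x,ẋ)=(-0.101848, 0.163194)
phase 2: p=0.0818, T=0.282, ωT=0.910522, cosh=1.443967, sinh=1.041652; start (x,ẋ)=(-0.101848, 0.163194) → end (x,ẋ)=(-0.130733, -0.382014)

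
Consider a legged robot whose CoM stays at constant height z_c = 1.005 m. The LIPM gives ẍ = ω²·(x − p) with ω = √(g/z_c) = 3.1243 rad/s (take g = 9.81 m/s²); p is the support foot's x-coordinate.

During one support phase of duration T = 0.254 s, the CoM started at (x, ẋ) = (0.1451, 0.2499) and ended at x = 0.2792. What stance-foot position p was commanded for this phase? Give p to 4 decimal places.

p = -0.0471

ωT = 3.1243·0.254 = 0.793572; cosh(ωT) = 1.331754, sinh(ωT) = 0.879528
x(T) = p + (x₀−p)·cosh(ωT) + (ẋ₀/ω)·sinh(ωT) ⇒ p·(1 − cosh) = x(T) − x₀·cosh − (ẋ₀/ω)·sinh
numerator   = 0.2792 − (0.1451)·1.331754 − (0.2499/3.1243)·0.879528 = 0.015613
denominator = 1 − 1.331754 = -0.331754
p = 0.015613 / -0.331754 = -0.0471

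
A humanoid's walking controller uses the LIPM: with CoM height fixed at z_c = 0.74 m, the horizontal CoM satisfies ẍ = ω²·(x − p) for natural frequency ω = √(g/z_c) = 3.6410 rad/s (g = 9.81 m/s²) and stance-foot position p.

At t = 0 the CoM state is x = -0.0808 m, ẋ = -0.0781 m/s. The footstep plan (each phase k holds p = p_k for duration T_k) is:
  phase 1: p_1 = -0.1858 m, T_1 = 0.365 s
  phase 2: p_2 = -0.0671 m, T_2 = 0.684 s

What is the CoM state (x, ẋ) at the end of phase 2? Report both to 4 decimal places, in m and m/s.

x = 1.1172, ẋ = 4.3378

phase 1: p=-0.1858, T=0.365, ωT=1.328965, cosh=2.020942, sinh=1.756190; start (x,ẋ)=(-0.080800, -0.078100) → end (x,ẋ)=(-0.011272, 0.513565)
phase 2: p=-0.0671, T=0.684, ωT=2.490444, cosh=6.074753, sinh=5.991880; start (x,ẋ)=(-0.011272, 0.513565) → end (x,ẋ)=(1.117201, 4.337754)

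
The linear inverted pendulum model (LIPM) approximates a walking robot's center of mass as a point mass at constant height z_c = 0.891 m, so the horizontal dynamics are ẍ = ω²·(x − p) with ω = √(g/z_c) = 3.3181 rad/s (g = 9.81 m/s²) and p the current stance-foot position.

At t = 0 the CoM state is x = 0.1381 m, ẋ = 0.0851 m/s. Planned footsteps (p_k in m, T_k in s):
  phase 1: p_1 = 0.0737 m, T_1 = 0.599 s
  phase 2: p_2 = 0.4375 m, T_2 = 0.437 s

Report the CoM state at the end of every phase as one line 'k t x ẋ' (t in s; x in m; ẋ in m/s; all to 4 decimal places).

phase 1: p=0.0737, T=0.599, ωT=1.987542, cosh=3.717303, sinh=3.580271; start (x,ẋ)=(0.138100, 0.085100) → end (x,ẋ)=(0.404918, 1.081395)
phase 2: p=0.4375, T=0.437, ωT=1.450010, cosh=2.248862, sinh=2.014294; start (x,ẋ)=(0.404918, 1.081395) → end (x,ẋ)=(1.020702, 2.214144)

1 0.5990 0.4049 1.0814
2 1.0360 1.0207 2.2141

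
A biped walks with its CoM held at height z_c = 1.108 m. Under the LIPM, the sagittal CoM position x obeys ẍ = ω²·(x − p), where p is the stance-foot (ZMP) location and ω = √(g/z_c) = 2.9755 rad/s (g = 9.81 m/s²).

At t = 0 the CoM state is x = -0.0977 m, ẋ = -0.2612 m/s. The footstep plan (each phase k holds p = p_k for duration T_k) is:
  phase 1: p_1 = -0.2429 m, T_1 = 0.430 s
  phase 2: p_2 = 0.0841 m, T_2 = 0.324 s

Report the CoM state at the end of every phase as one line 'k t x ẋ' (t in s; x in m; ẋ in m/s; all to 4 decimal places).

1 0.4300 -0.1073 0.2106
2 0.7540 -0.1240 -0.3218

phase 1: p=-0.2429, T=0.430, ωT=1.279465, cosh=1.936451, sinh=1.658265; start (x,ẋ)=(-0.097700, -0.261200) → end (x,ẋ)=(-0.107296, 0.210640)
phase 2: p=0.0841, T=0.324, ωT=0.964062, cosh=1.501834, sinh=1.120493; start (x,ẋ)=(-0.107296, 0.210640) → end (x,ẋ)=(-0.124023, -0.321772)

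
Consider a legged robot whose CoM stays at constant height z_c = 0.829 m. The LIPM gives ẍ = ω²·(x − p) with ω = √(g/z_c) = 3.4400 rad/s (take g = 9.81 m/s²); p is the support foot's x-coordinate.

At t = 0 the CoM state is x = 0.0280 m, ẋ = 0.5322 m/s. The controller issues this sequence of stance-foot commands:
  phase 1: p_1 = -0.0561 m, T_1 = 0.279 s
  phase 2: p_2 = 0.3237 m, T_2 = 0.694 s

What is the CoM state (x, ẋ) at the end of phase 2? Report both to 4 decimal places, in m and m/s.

x = 1.6316, ẋ = 4.6277

phase 1: p=-0.0561, T=0.279, ωT=0.959760, cosh=1.497027, sinh=1.114042; start (x,ẋ)=(0.028000, 0.532200) → end (x,ẋ)=(0.242153, 1.119015)
phase 2: p=0.3237, T=0.694, ωT=2.387360, cosh=5.488296, sinh=5.396424; start (x,ẋ)=(0.242153, 1.119015) → end (x,ẋ)=(1.631574, 4.627666)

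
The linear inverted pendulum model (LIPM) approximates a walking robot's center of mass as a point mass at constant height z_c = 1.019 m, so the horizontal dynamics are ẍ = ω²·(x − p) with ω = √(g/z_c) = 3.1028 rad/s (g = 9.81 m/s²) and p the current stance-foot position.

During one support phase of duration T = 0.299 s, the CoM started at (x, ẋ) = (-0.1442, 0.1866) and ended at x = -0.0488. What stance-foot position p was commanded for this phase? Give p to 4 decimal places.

p = -0.2118

ωT = 3.1028·0.299 = 0.927737; cosh(ωT) = 1.462114, sinh(ωT) = 1.066667
x(T) = p + (x₀−p)·cosh(ωT) + (ẋ₀/ω)·sinh(ωT) ⇒ p·(1 − cosh) = x(T) − x₀·cosh − (ẋ₀/ω)·sinh
numerator   = -0.0488 − (-0.1442)·1.462114 − (0.1866/3.1028)·1.066667 = 0.097888
denominator = 1 − 1.462114 = -0.462114
p = 0.097888 / -0.462114 = -0.2118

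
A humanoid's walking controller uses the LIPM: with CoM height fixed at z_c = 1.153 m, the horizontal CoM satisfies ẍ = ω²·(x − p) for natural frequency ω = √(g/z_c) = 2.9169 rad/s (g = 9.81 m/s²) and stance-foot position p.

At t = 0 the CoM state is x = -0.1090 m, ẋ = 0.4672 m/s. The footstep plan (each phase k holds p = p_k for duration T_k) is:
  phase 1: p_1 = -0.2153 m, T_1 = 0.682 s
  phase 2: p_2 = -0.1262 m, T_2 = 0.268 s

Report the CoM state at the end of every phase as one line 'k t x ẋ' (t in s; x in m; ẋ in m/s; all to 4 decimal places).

1 0.6820 0.7550 2.8519
2 0.9500 1.8829 5.9890

phase 1: p=-0.2153, T=0.682, ωT=1.989326, cosh=3.723695, sinh=3.586908; start (x,ẋ)=(-0.109000, 0.467200) → end (x,ẋ)=(0.755044, 2.851890)
phase 2: p=-0.1262, T=0.268, ωT=0.781729, cosh=1.321431, sinh=0.863817; start (x,ẋ)=(0.755044, 2.851890) → end (x,ẋ)=(1.882868, 5.989018)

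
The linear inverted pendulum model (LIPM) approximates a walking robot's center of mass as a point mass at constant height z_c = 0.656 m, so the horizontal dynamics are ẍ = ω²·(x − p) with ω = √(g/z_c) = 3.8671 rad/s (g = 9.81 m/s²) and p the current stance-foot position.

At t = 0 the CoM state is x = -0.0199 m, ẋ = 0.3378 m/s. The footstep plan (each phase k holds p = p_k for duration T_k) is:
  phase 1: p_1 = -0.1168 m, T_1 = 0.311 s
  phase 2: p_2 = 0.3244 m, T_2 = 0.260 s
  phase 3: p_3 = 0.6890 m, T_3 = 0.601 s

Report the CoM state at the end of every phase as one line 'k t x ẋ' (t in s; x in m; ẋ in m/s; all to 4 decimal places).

1 0.3110 0.1913 1.1804
2 0.5710 0.4795 1.2200
3 1.1720 1.2047 2.1930

phase 1: p=-0.1168, T=0.311, ωT=1.202668, cosh=1.814689, sinh=1.514298; start (x,ẋ)=(-0.019900, 0.337800) → end (x,ẋ)=(0.191321, 1.180443)
phase 2: p=0.3244, T=0.260, ωT=1.005446, cosh=1.549504, sinh=1.183622; start (x,ẋ)=(0.191321, 1.180443) → end (x,ẋ)=(0.479497, 1.219972)
phase 3: p=0.6890, T=0.601, ωT=2.324127, cosh=5.157813, sinh=5.059944; start (x,ẋ)=(0.479497, 1.219972) → end (x,ẋ)=(1.204708, 2.192980)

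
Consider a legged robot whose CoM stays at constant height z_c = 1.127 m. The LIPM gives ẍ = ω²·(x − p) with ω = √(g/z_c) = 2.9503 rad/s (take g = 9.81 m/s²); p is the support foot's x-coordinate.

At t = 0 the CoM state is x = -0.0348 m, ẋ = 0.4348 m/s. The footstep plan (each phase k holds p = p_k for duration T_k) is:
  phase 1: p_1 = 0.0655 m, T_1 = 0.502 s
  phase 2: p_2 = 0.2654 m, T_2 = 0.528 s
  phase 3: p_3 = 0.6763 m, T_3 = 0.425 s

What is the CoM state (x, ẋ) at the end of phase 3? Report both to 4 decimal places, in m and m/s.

phase 1: p=0.0655, T=0.502, ωT=1.481051, cosh=2.312481, sinh=2.085082; start (x,ẋ)=(-0.034800, 0.434800) → end (x,ẋ)=(0.140847, 0.388459)
phase 2: p=0.2654, T=0.528, ωT=1.557758, cosh=2.479387, sinh=2.268779; start (x,ẋ)=(0.140847, 0.388459) → end (x,ẋ)=(0.255310, 0.129435)
phase 3: p=0.6763, T=0.425, ωT=1.253877, cosh=1.894650, sinh=1.609254; start (x,ẋ)=(0.255310, 0.129435) → end (x,ẋ)=(-0.050729, -1.753537)

x = -0.0507, ẋ = -1.7535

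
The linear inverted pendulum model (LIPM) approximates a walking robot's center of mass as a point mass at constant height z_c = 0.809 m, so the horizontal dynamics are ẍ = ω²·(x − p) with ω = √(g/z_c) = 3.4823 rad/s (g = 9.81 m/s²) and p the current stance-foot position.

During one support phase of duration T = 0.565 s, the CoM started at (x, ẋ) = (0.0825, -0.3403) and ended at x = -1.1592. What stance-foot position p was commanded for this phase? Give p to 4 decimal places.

ωT = 3.4823·0.565 = 1.967499; cosh(ωT) = 3.646287, sinh(ωT) = 3.506481
x(T) = p + (x₀−p)·cosh(ωT) + (ẋ₀/ω)·sinh(ωT) ⇒ p·(1 − cosh) = x(T) − x₀·cosh − (ẋ₀/ω)·sinh
numerator   = -1.1592 − (0.0825)·3.646287 − (-0.3403/3.4823)·3.506481 = -1.117356
denominator = 1 − 3.646287 = -2.646287
p = -1.117356 / -2.646287 = 0.4222

p = 0.4222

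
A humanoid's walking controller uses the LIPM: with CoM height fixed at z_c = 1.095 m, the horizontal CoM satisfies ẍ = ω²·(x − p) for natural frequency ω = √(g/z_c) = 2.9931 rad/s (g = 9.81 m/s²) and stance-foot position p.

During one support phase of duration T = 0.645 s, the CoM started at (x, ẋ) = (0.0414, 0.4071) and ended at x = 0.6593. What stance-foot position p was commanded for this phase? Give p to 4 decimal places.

ωT = 2.9931·0.645 = 1.930550; cosh(ωT) = 3.519183, sinh(ωT) = 3.374114
x(T) = p + (x₀−p)·cosh(ωT) + (ẋ₀/ω)·sinh(ωT) ⇒ p·(1 − cosh) = x(T) − x₀·cosh − (ẋ₀/ω)·sinh
numerator   = 0.6593 − (0.0414)·3.519183 − (0.4071/2.9931)·3.374114 = 0.054683
denominator = 1 − 3.519183 = -2.519183
p = 0.054683 / -2.519183 = -0.0217

p = -0.0217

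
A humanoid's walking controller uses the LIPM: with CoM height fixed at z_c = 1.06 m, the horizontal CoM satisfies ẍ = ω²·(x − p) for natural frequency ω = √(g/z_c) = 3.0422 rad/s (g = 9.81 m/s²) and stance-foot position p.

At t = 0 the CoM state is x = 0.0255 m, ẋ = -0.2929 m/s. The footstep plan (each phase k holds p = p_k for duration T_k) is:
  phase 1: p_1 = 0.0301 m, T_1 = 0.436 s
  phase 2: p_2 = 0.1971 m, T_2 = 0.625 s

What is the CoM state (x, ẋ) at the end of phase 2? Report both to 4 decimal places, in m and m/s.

phase 1: p=0.0301, T=0.436, ωT=1.326399, cosh=2.016442, sinh=1.751011; start (x,ẋ)=(0.025500, -0.292900) → end (x,ẋ)=(-0.147761, -0.615120)
phase 2: p=0.1971, T=0.625, ωT=1.901375, cosh=3.422228, sinh=3.272865; start (x,ẋ)=(-0.147761, -0.615120) → end (x,ẋ)=(-1.644853, -5.538764)

x = -1.6449, ẋ = -5.5388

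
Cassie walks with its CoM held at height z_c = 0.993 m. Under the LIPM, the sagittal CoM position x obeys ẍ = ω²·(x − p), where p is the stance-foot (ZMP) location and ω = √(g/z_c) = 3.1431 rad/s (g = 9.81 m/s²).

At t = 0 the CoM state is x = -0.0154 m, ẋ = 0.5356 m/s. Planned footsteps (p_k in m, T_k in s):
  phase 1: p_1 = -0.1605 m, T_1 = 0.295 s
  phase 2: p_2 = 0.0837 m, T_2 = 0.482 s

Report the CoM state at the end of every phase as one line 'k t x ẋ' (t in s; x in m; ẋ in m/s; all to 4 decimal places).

phase 1: p=-0.1605, T=0.295, ωT=0.927214, cosh=1.461557, sinh=1.065902; start (x,ẋ)=(-0.015400, 0.535600) → end (x,ẋ)=(0.233207, 1.268929)
phase 2: p=0.0837, T=0.482, ωT=1.514974, cosh=2.384559, sinh=2.164745; start (x,ẋ)=(0.233207, 1.268929) → end (x,ẋ)=(1.314157, 4.043084)

1 0.2950 0.2332 1.2689
2 0.7770 1.3142 4.0431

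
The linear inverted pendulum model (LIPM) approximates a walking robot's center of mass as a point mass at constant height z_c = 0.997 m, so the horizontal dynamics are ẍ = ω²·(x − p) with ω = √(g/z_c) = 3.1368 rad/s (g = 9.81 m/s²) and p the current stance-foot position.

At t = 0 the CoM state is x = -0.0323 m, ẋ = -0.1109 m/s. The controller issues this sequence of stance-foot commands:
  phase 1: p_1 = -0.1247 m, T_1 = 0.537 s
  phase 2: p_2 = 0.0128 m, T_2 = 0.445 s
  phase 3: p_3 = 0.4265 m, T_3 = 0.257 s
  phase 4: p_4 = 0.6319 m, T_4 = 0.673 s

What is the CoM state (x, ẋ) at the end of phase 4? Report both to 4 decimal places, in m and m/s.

x = 2.2801, ẋ = 5.3230

phase 1: p=-0.1247, T=0.537, ωT=1.684462, cosh=2.787546, sinh=2.602002; start (x,ẋ)=(-0.032300, -0.110900) → end (x,ẋ)=(0.040877, 0.445026)
phase 2: p=0.0128, T=0.445, ωT=1.395876, cosh=2.143063, sinh=1.895447; start (x,ẋ)=(0.040877, 0.445026) → end (x,ẋ)=(0.341883, 1.120654)
phase 3: p=0.4265, T=0.257, ωT=0.806158, cosh=1.342929, sinh=0.896358; start (x,ẋ)=(0.341883, 1.120654) → end (x,ẋ)=(0.633098, 1.267040)
phase 4: p=0.6319, T=0.673, ωT=2.111066, cosh=4.189075, sinh=4.067967; start (x,ẋ)=(0.633098, 1.267040) → end (x,ẋ)=(2.280082, 5.323012)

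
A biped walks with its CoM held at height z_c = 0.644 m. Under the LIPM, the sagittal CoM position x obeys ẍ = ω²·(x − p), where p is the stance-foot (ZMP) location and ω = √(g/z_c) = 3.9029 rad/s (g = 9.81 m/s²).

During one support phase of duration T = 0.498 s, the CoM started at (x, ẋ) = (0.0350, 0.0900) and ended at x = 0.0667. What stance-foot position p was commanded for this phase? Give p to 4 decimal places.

ωT = 3.9029·0.498 = 1.943644; cosh(ωT) = 3.563669, sinh(ωT) = 3.420488
x(T) = p + (x₀−p)·cosh(ωT) + (ẋ₀/ω)·sinh(ωT) ⇒ p·(1 − cosh) = x(T) − x₀·cosh − (ẋ₀/ω)·sinh
numerator   = 0.0667 − (0.0350)·3.563669 − (0.0900/3.9029)·3.420488 = -0.136904
denominator = 1 − 3.563669 = -2.563669
p = -0.136904 / -2.563669 = 0.0534

p = 0.0534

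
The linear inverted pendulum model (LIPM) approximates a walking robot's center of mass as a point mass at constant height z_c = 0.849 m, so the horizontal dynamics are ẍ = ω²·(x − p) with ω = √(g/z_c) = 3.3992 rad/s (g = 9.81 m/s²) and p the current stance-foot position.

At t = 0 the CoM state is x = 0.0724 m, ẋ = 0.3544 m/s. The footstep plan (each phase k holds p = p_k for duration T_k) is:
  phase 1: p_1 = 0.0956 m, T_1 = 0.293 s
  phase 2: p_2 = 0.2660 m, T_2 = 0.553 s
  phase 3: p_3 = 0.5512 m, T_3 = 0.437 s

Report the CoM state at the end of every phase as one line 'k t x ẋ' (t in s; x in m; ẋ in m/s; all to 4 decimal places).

phase 1: p=0.0956, T=0.293, ωT=0.995966, cosh=1.538352, sinh=1.168985; start (x,ẋ)=(0.072400, 0.354400) → end (x,ẋ)=(0.181788, 0.453004)
phase 2: p=0.2660, T=0.553, ωT=1.879758, cosh=3.352272, sinh=3.199645; start (x,ẋ)=(0.181788, 0.453004) → end (x,ẋ)=(0.410110, 0.602688)
phase 3: p=0.5512, T=0.437, ωT=1.485450, cosh=2.321677, sinh=2.095277; start (x,ẋ)=(0.410110, 0.602688) → end (x,ẋ)=(0.595133, 0.394365)

1 0.2930 0.1818 0.4530
2 0.8460 0.4101 0.6027
3 1.2830 0.5951 0.3944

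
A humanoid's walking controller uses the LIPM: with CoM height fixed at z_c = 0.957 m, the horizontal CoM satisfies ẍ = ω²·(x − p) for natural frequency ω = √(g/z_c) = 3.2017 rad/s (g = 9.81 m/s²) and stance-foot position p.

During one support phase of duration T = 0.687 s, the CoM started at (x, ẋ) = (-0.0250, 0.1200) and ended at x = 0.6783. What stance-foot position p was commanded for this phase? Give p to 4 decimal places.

ωT = 3.2017·0.687 = 2.199568; cosh(ωT) = 4.565983, sinh(ωT) = 4.455132
x(T) = p + (x₀−p)·cosh(ωT) + (ẋ₀/ω)·sinh(ωT) ⇒ p·(1 − cosh) = x(T) − x₀·cosh − (ẋ₀/ω)·sinh
numerator   = 0.6783 − (-0.0250)·4.565983 − (0.1200/3.2017)·4.455132 = 0.625471
denominator = 1 − 4.565983 = -3.565983
p = 0.625471 / -3.565983 = -0.1754

p = -0.1754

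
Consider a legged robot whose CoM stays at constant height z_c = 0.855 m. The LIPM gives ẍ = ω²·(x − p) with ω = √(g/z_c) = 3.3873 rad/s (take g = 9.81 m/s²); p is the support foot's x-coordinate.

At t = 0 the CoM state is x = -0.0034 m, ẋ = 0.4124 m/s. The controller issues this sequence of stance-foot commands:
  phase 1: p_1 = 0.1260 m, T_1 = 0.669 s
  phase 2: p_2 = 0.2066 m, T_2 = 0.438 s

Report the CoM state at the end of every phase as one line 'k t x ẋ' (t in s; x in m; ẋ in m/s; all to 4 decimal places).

1 0.6690 0.0761 -0.0808
2 1.1070 -0.1458 -1.1117

phase 1: p=0.1260, T=0.669, ωT=2.266104, cosh=4.872738, sinh=4.769022; start (x,ẋ)=(-0.003400, 0.412400) → end (x,ẋ)=(0.076091, -0.080825)
phase 2: p=0.2066, T=0.438, ωT=1.483637, cosh=2.317882, sinh=2.091071; start (x,ẋ)=(0.076091, -0.080825) → end (x,ẋ)=(-0.145800, -1.111749)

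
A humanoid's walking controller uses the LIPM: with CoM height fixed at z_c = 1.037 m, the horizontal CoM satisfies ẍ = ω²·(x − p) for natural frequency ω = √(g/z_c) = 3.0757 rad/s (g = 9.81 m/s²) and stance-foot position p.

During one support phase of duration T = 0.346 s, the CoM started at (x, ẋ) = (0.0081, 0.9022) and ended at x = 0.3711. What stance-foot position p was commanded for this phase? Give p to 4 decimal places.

ωT = 3.0757·0.346 = 1.064192; cosh(ωT) = 1.621752, sinh(ωT) = 1.276745
x(T) = p + (x₀−p)·cosh(ωT) + (ẋ₀/ω)·sinh(ωT) ⇒ p·(1 − cosh) = x(T) − x₀·cosh − (ẋ₀/ω)·sinh
numerator   = 0.3711 − (0.0081)·1.621752 − (0.9022/3.0757)·1.276745 = -0.016546
denominator = 1 − 1.621752 = -0.621752
p = -0.016546 / -0.621752 = 0.0266

p = 0.0266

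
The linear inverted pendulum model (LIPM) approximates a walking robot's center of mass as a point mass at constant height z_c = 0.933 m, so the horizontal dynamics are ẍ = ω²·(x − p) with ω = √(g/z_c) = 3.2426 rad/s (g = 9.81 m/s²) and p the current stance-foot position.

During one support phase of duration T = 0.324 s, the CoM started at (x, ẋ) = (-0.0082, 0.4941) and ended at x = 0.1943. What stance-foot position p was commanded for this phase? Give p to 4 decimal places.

ωT = 3.2426·0.324 = 1.050602; cosh(ωT) = 1.604550, sinh(ωT) = 1.254823
x(T) = p + (x₀−p)·cosh(ωT) + (ẋ₀/ω)·sinh(ωT) ⇒ p·(1 − cosh) = x(T) − x₀·cosh − (ẋ₀/ω)·sinh
numerator   = 0.1943 − (-0.0082)·1.604550 − (0.4941/3.2426)·1.254823 = 0.016250
denominator = 1 − 1.604550 = -0.604550
p = 0.016250 / -0.604550 = -0.0269

p = -0.0269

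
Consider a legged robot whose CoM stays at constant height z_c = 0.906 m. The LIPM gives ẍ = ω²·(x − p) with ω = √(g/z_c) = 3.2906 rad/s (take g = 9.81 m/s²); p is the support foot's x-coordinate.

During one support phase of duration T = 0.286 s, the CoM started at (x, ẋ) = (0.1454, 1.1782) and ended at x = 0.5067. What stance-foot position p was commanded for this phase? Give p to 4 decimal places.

p = 0.2034

ωT = 3.2906·0.286 = 0.941112; cosh(ωT) = 1.476511, sinh(ωT) = 1.086317
x(T) = p + (x₀−p)·cosh(ωT) + (ẋ₀/ω)·sinh(ωT) ⇒ p·(1 − cosh) = x(T) − x₀·cosh − (ẋ₀/ω)·sinh
numerator   = 0.5067 − (0.1454)·1.476511 − (1.1782/3.2906)·1.086317 = -0.096941
denominator = 1 − 1.476511 = -0.476511
p = -0.096941 / -0.476511 = 0.2034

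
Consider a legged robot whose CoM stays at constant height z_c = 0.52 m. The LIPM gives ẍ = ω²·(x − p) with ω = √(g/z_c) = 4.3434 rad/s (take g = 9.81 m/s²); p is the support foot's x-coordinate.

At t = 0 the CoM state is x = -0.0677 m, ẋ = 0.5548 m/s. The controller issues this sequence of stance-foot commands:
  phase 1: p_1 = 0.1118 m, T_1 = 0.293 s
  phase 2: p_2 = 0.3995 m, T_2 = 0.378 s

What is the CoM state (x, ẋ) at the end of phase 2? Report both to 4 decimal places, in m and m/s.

x = -0.8568, ẋ = -5.1424

phase 1: p=0.1118, T=0.293, ωT=1.272616, cosh=1.925139, sinh=1.645041; start (x,ẋ)=(-0.067700, 0.554800) → end (x,ẋ)=(-0.023635, -0.214473)
phase 2: p=0.3995, T=0.378, ωT=1.641805, cosh=2.679057, sinh=2.485427; start (x,ẋ)=(-0.023635, -0.214473) → end (x,ẋ)=(-0.856830, -5.142412)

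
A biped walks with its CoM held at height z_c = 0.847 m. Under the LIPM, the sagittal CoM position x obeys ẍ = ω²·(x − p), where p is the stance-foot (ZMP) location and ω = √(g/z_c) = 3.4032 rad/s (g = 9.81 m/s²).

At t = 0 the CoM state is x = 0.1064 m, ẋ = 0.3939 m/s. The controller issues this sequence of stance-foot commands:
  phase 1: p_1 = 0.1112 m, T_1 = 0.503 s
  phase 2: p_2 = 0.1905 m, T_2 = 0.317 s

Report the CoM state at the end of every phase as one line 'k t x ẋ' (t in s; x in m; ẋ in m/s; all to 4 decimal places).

1 0.5030 0.4076 1.0827
2 0.8200 0.9604 2.7371

phase 1: p=0.1112, T=0.503, ωT=1.711810, cosh=2.859757, sinh=2.679218; start (x,ẋ)=(0.106400, 0.393900) → end (x,ẋ)=(0.407577, 1.082692)
phase 2: p=0.1905, T=0.317, ωT=1.078814, cosh=1.640594, sinh=1.300596; start (x,ẋ)=(0.407577, 1.082692) → end (x,ẋ)=(0.960406, 2.737081)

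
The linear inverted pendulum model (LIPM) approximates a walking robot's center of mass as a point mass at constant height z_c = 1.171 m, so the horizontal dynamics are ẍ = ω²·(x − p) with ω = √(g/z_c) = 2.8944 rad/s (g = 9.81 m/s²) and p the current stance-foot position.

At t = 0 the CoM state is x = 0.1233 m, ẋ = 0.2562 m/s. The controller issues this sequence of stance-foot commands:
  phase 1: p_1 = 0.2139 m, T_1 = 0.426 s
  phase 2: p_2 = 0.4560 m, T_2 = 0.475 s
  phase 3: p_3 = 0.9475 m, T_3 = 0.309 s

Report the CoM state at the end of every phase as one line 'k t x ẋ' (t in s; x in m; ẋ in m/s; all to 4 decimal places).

phase 1: p=0.2139, T=0.426, ωT=1.233014, cosh=1.861485, sinh=1.570073; start (x,ẋ)=(0.123300, 0.256200) → end (x,ẋ)=(0.184226, 0.065188)
phase 2: p=0.4560, T=0.475, ωT=1.374840, cosh=2.103662, sinh=1.850782; start (x,ẋ)=(0.184226, 0.065188) → end (x,ẋ)=(-0.074038, -1.318735)
phase 3: p=0.9475, T=0.309, ωT=0.894370, cosh=1.427329, sinh=1.018464; start (x,ẋ)=(-0.074038, -1.318735) → end (x,ẋ)=(-0.974600, -4.893602)

1 0.4260 0.1842 0.0652
2 0.9010 -0.0740 -1.3187
3 1.2100 -0.9746 -4.8936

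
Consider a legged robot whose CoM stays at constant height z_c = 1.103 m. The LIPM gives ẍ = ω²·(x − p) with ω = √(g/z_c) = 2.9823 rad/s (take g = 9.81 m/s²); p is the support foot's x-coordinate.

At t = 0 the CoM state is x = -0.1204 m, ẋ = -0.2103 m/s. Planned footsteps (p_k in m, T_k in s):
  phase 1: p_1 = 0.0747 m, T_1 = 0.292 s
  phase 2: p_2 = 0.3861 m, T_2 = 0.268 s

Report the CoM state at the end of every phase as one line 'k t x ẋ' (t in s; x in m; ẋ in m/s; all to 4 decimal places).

phase 1: p=0.0747, T=0.292, ωT=0.870832, cosh=1.403750, sinh=0.985147; start (x,ẋ)=(-0.120400, -0.210300) → end (x,ẋ)=(-0.268640, -0.868413)
phase 2: p=0.3861, T=0.268, ωT=0.799256, cosh=1.336775, sinh=0.887112; start (x,ẋ)=(-0.268640, -0.868413) → end (x,ẋ)=(-0.747458, -2.893075)

1 0.2920 -0.2686 -0.8684
2 0.5600 -0.7475 -2.8931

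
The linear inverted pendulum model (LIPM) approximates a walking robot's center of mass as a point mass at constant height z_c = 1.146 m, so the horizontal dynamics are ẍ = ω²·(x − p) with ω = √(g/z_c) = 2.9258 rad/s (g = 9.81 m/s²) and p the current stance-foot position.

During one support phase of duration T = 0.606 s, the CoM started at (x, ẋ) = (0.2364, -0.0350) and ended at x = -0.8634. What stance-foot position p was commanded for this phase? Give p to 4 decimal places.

ωT = 2.9258·0.606 = 1.773035; cosh(ωT) = 3.029257, sinh(ωT) = 2.859440
x(T) = p + (x₀−p)·cosh(ωT) + (ẋ₀/ω)·sinh(ωT) ⇒ p·(1 − cosh) = x(T) − x₀·cosh − (ẋ₀/ω)·sinh
numerator   = -0.8634 − (0.2364)·3.029257 − (-0.0350/2.9258)·2.859440 = -1.545310
denominator = 1 − 3.029257 = -2.029257
p = -1.545310 / -2.029257 = 0.7615

p = 0.7615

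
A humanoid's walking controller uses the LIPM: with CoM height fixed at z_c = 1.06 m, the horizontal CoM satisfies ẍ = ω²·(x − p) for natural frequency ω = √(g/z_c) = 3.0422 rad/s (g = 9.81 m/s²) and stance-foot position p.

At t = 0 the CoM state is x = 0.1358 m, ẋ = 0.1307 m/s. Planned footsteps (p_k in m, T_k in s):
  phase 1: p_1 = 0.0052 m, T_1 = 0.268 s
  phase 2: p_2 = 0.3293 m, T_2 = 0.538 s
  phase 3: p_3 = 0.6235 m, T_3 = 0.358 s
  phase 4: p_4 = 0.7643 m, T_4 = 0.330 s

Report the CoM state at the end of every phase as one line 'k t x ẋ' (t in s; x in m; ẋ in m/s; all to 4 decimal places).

phase 1: p=0.0052, T=0.268, ωT=0.815310, cosh=1.351189, sinh=0.908686; start (x,ẋ)=(0.135800, 0.130700) → end (x,ẋ)=(0.220705, 0.537632)
phase 2: p=0.3293, T=0.538, ωT=1.636704, cosh=2.666412, sinh=2.471792; start (x,ẋ)=(0.220705, 0.537632) → end (x,ẋ)=(0.476566, 0.616944)
phase 3: p=0.6235, T=0.358, ωT=1.089108, cosh=1.654069, sinh=1.317552; start (x,ẋ)=(0.476566, 0.616944) → end (x,ẋ)=(0.647655, 0.431520)
phase 4: p=0.7643, T=0.330, ωT=1.003926, cosh=1.547706, sinh=1.181268; start (x,ẋ)=(0.647655, 0.431520) → end (x,ẋ)=(0.751325, 0.248686)

1 0.2680 0.2207 0.5376
2 0.8060 0.4766 0.6169
3 1.1640 0.6477 0.4315
4 1.4940 0.7513 0.2487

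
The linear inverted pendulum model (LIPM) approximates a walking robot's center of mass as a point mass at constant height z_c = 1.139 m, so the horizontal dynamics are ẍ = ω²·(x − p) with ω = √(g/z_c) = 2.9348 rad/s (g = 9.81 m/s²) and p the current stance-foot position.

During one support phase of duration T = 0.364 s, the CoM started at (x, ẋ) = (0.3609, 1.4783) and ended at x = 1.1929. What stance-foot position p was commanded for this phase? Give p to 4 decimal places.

ωT = 2.9348·0.364 = 1.068267; cosh(ωT) = 1.626968, sinh(ωT) = 1.283364
x(T) = p + (x₀−p)·cosh(ωT) + (ẋ₀/ω)·sinh(ωT) ⇒ p·(1 − cosh) = x(T) − x₀·cosh − (ẋ₀/ω)·sinh
numerator   = 1.1929 − (0.3609)·1.626968 − (1.4783/2.9348)·1.283364 = -0.040721
denominator = 1 − 1.626968 = -0.626968
p = -0.040721 / -0.626968 = 0.0649

p = 0.0649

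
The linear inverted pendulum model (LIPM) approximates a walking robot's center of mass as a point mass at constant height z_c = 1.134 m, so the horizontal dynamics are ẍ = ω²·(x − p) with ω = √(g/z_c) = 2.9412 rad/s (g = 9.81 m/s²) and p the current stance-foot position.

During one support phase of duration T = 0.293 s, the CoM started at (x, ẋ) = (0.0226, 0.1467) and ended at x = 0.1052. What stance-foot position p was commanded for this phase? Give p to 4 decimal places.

ωT = 2.9412·0.293 = 0.861772; cosh(ωT) = 1.394882, sinh(ωT) = 0.972469
x(T) = p + (x₀−p)·cosh(ωT) + (ẋ₀/ω)·sinh(ωT) ⇒ p·(1 − cosh) = x(T) − x₀·cosh − (ẋ₀/ω)·sinh
numerator   = 0.1052 − (0.0226)·1.394882 − (0.1467/2.9412)·0.972469 = 0.025171
denominator = 1 − 1.394882 = -0.394882
p = 0.025171 / -0.394882 = -0.0637

p = -0.0637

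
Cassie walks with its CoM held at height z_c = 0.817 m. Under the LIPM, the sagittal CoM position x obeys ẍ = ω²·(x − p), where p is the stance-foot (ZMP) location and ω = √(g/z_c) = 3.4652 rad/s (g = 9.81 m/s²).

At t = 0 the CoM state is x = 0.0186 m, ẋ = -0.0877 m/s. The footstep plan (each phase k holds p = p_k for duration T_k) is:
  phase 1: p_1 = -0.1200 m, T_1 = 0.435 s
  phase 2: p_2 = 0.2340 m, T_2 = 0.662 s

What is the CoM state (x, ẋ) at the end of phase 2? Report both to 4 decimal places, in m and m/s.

x = 0.9987, ẋ = 2.7607

phase 1: p=-0.1200, T=0.435, ωT=1.507362, cosh=2.368149, sinh=2.146656; start (x,ẋ)=(0.018600, -0.087700) → end (x,ẋ)=(0.153896, 0.823302)
phase 2: p=0.2340, T=0.662, ωT=2.293962, cosh=5.007505, sinh=4.906639; start (x,ẋ)=(0.153896, 0.823302) → end (x,ẋ)=(0.998656, 2.760726)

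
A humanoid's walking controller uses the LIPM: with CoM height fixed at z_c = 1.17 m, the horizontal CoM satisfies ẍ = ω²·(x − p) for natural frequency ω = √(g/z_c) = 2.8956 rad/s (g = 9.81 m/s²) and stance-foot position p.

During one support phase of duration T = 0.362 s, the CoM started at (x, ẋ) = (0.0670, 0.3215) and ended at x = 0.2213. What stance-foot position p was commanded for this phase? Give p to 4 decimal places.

ωT = 2.8956·0.362 = 1.048207; cosh(ωT) = 1.601549, sinh(ωT) = 1.250983
x(T) = p + (x₀−p)·cosh(ωT) + (ẋ₀/ω)·sinh(ωT) ⇒ p·(1 − cosh) = x(T) − x₀·cosh − (ẋ₀/ω)·sinh
numerator   = 0.2213 − (0.0670)·1.601549 − (0.3215/2.8956)·1.250983 = -0.024901
denominator = 1 − 1.601549 = -0.601549
p = -0.024901 / -0.601549 = 0.0414

p = 0.0414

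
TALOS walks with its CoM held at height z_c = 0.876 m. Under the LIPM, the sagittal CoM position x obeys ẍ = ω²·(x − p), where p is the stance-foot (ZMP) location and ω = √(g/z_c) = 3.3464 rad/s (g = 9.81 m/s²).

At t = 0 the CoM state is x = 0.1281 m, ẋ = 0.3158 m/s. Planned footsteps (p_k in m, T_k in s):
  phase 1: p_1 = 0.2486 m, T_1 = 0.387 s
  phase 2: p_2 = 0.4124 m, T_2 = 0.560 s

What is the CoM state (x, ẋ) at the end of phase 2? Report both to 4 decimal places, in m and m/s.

x = -0.4489, ẋ = -2.7680

phase 1: p=0.2486, T=0.387, ωT=1.295057, cosh=1.962543, sinh=1.688661; start (x,ẋ)=(0.128100, 0.315800) → end (x,ẋ)=(0.171473, -0.061166)
phase 2: p=0.4124, T=0.560, ωT=1.873984, cosh=3.333854, sinh=3.180343; start (x,ẋ)=(0.171473, -0.061166) → end (x,ẋ)=(-0.448948, -2.768038)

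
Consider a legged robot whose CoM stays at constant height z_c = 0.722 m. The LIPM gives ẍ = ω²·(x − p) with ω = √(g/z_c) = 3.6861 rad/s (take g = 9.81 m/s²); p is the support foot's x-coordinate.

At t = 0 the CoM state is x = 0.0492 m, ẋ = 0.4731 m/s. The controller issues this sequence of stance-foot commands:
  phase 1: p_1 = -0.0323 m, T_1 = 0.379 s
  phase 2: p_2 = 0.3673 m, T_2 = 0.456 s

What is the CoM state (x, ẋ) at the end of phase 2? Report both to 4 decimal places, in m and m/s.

x = 1.5342, ẋ = 4.5836

phase 1: p=-0.0323, T=0.379, ωT=1.397032, cosh=2.145256, sinh=1.897926; start (x,ẋ)=(0.049200, 0.473100) → end (x,ẋ)=(0.386131, 1.585090)
phase 2: p=0.3673, T=0.456, ωT=1.680862, cosh=2.778197, sinh=2.591984; start (x,ẋ)=(0.386131, 1.585090) → end (x,ẋ)=(1.534218, 4.583614)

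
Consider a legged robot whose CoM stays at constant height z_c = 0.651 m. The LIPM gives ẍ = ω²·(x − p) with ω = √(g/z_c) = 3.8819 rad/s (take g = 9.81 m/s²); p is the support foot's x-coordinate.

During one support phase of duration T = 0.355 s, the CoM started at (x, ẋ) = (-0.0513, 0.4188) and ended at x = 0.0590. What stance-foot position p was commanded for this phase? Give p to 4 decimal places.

ωT = 3.8819·0.355 = 1.378074; cosh(ωT) = 2.109659, sinh(ωT) = 1.857596
x(T) = p + (x₀−p)·cosh(ωT) + (ẋ₀/ω)·sinh(ωT) ⇒ p·(1 − cosh) = x(T) − x₀·cosh − (ẋ₀/ω)·sinh
numerator   = 0.0590 − (-0.0513)·2.109659 − (0.4188/3.8819)·1.857596 = -0.033182
denominator = 1 − 2.109659 = -1.109659
p = -0.033182 / -1.109659 = 0.0299

p = 0.0299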